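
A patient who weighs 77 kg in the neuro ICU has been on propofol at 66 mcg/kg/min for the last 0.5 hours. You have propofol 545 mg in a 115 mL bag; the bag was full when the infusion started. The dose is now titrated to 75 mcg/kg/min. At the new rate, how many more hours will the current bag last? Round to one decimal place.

1.1 hours

Initial rate:
Dose = 66 mcg/kg/min × 77 kg = 5082 mcg/min
5082 mcg/min × 60 min/hr = 304920 mcg/hr
Concentration = 545 mg ÷ 115 mL = 4.73913 mg/mL = 4739.13 mcg/mL
Rate = 304920 mcg/hr ÷ 4739.13 mcg/mL = 64.34092 mL/hr
Volume infused so far = 64.34092 mL/hr × 0.5 hr = 32.17046 mL
Volume remaining = 115 − 32.17046 = 82.82954 mL
New rate:
Dose = 75 mcg/kg/min × 77 kg = 5775 mcg/min
5775 mcg/min × 60 min/hr = 346500 mcg/hr
Rate = 346500 mcg/hr ÷ 4739.13 mcg/mL = 73.11468 mL/hr
Time remaining = 82.82954 mL ÷ 73.11468 mL/hr = 1.132872 hr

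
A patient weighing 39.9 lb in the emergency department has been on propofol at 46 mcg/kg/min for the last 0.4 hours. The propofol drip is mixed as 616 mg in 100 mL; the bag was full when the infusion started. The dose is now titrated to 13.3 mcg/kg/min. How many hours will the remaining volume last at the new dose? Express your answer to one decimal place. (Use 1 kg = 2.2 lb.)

Initial rate:
Weight = 39.9 lb ÷ 2.2 lb/kg = 18.13636 kg
Dose = 46 mcg/kg/min × 18.13636 kg = 834.2727 mcg/min
834.2727 mcg/min × 60 min/hr = 50056.36 mcg/hr
Concentration = 616 mg ÷ 100 mL = 6.16 mg/mL = 6160 mcg/mL
Rate = 50056.36 mcg/hr ÷ 6160 mcg/mL = 8.126033 mL/hr
Volume infused so far = 8.126033 mL/hr × 0.4 hr = 3.250413 mL
Volume remaining = 100 − 3.250413 = 96.74959 mL
New rate:
Dose = 13.3 mcg/kg/min × 18.13636 kg = 241.2136 mcg/min
241.2136 mcg/min × 60 min/hr = 14472.82 mcg/hr
Rate = 14472.82 mcg/hr ÷ 6160 mcg/mL = 2.349483 mL/hr
Time remaining = 96.74959 mL ÷ 2.349483 mL/hr = 41.17909 hr

41.2 hours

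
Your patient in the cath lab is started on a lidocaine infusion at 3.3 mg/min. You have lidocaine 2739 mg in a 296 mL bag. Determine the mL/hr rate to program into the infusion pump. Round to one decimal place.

3.3 mg/min × 60 min/hr = 198 mg/hr
Concentration = 2739 mg ÷ 296 mL = 9.253378 mg/mL
Rate = 198 mg/hr ÷ 9.253378 mg/mL = 21.39759 mL/hr

21.4 mL/hr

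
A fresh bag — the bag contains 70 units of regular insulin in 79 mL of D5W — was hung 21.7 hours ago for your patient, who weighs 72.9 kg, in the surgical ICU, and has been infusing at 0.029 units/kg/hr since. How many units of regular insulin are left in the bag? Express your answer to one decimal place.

24.1 units

Dose = 0.029 units/kg/hr × 72.9 kg = 2.1141 units/hr
Concentration = 70 units ÷ 79 mL = 0.8860759 units/mL
Rate = 2.1141 units/hr ÷ 0.8860759 units/mL = 2.385913 mL/hr
Volume infused = 2.385913 mL/hr × 21.7 hr = 51.77431 mL
Volume remaining = 79 − 51.77431 = 27.22569 mL
Drug remaining = 27.22569 mL × 0.8860759 units/mL = 24.12403 units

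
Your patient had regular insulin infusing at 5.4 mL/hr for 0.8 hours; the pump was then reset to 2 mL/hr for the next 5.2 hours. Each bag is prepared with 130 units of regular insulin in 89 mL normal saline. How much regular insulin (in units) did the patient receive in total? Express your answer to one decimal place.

Concentration = 130 units ÷ 89 mL = 1.460674 units/mL
Stage 1: 5.4 mL/hr × 0.8 hr = 4.32 mL → 4.32 mL × 1.460674 units/mL = 6.310112 units
Stage 2: 2 mL/hr × 5.2 hr = 10.4 mL → 10.4 mL × 1.460674 units/mL = 15.19101 units
Total = 6.310112 + 15.19101 = 21.50112 units

21.5 units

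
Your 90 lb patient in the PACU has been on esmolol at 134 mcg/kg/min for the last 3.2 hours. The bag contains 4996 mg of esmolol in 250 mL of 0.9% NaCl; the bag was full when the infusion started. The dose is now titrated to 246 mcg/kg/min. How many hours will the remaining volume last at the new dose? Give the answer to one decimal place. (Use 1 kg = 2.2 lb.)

Initial rate:
Weight = 90 lb ÷ 2.2 lb/kg = 40.90909 kg
Dose = 134 mcg/kg/min × 40.90909 kg = 5481.818 mcg/min
5481.818 mcg/min × 60 min/hr = 328909.1 mcg/hr
Concentration = 4996 mg ÷ 250 mL = 19.984 mg/mL = 19984 mcg/mL
Rate = 328909.1 mcg/hr ÷ 19984 mcg/mL = 16.45862 mL/hr
Volume infused so far = 16.45862 mL/hr × 3.2 hr = 52.66759 mL
Volume remaining = 250 − 52.66759 = 197.3324 mL
New rate:
Dose = 246 mcg/kg/min × 40.90909 kg = 10063.64 mcg/min
10063.64 mcg/min × 60 min/hr = 603818.2 mcg/hr
Rate = 603818.2 mcg/hr ÷ 19984 mcg/mL = 30.21508 mL/hr
Time remaining = 197.3324 mL ÷ 30.21508 mL/hr = 6.530924 hr

6.5 hours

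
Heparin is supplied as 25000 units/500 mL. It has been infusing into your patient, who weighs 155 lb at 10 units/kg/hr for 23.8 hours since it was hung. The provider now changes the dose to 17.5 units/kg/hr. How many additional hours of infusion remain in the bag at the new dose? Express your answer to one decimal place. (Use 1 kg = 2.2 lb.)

6.7 hours

Initial rate:
Weight = 155 lb ÷ 2.2 lb/kg = 70.45455 kg
Dose = 10 units/kg/hr × 70.45455 kg = 704.5455 units/hr
Concentration = 25000 units ÷ 500 mL = 50 units/mL
Rate = 704.5455 units/hr ÷ 50 units/mL = 14.09091 mL/hr
Volume infused so far = 14.09091 mL/hr × 23.8 hr = 335.3636 mL
Volume remaining = 500 − 335.3636 = 164.6364 mL
New rate:
Dose = 17.5 units/kg/hr × 70.45455 kg = 1232.955 units/hr
Rate = 1232.955 units/hr ÷ 50 units/mL = 24.65909 mL/hr
Time remaining = 164.6364 mL ÷ 24.65909 mL/hr = 6.676498 hr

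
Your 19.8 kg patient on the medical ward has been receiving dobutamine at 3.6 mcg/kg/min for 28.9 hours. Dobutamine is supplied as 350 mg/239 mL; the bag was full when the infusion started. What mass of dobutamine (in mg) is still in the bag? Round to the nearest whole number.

226 mg

Dose = 3.6 mcg/kg/min × 19.8 kg = 71.28 mcg/min
71.28 mcg/min × 60 min/hr = 4276.8 mcg/hr
Concentration = 350 mg ÷ 239 mL = 1.464435 mg/mL = 1464.435 mcg/mL
Rate = 4276.8 mcg/hr ÷ 1464.435 mcg/mL = 2.920443 mL/hr
Volume infused = 2.920443 mL/hr × 28.9 hr = 84.40082 mL
Volume remaining = 239 − 84.40082 = 154.5992 mL
Drug remaining = 154.5992 mL × 1464.435 mcg/mL = 226400.5 mcg = 226.4005 mg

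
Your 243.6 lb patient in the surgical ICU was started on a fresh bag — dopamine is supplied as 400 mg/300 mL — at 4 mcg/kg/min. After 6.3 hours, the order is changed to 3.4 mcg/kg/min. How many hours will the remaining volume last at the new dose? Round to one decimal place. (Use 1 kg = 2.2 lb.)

10.3 hours

Initial rate:
Weight = 243.6 lb ÷ 2.2 lb/kg = 110.7273 kg
Dose = 4 mcg/kg/min × 110.7273 kg = 442.9091 mcg/min
442.9091 mcg/min × 60 min/hr = 26574.55 mcg/hr
Concentration = 400 mg ÷ 300 mL = 1.333333 mg/mL = 1333.333 mcg/mL
Rate = 26574.55 mcg/hr ÷ 1333.333 mcg/mL = 19.93091 mL/hr
Volume infused so far = 19.93091 mL/hr × 6.3 hr = 125.5647 mL
Volume remaining = 300 − 125.5647 = 174.4353 mL
New rate:
Dose = 3.4 mcg/kg/min × 110.7273 kg = 376.4727 mcg/min
376.4727 mcg/min × 60 min/hr = 22588.36 mcg/hr
Rate = 22588.36 mcg/hr ÷ 1333.333 mcg/mL = 16.94127 mL/hr
Time remaining = 174.4353 mL ÷ 16.94127 mL/hr = 10.29647 hr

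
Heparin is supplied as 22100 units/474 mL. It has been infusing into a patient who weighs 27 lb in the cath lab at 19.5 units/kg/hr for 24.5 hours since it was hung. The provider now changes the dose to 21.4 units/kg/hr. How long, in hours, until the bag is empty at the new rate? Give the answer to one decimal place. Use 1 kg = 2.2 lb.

61.8 hours

Initial rate:
Weight = 27 lb ÷ 2.2 lb/kg = 12.27273 kg
Dose = 19.5 units/kg/hr × 12.27273 kg = 239.3182 units/hr
Concentration = 22100 units ÷ 474 mL = 46.62447 units/mL
Rate = 239.3182 units/hr ÷ 46.62447 units/mL = 5.132888 mL/hr
Volume infused so far = 5.132888 mL/hr × 24.5 hr = 125.7557 mL
Volume remaining = 474 − 125.7557 = 348.2443 mL
New rate:
Dose = 21.4 units/kg/hr × 12.27273 kg = 262.6364 units/hr
Rate = 262.6364 units/hr ÷ 46.62447 units/mL = 5.633015 mL/hr
Time remaining = 348.2443 mL ÷ 5.633015 mL/hr = 61.822 hr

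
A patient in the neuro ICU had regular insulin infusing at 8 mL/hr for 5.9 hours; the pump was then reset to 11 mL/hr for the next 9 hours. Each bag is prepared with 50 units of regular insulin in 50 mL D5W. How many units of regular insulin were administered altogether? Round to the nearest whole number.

Concentration = 50 units ÷ 50 mL = 1 units/mL
Stage 1: 8 mL/hr × 5.9 hr = 47.2 mL → 47.2 mL × 1 units/mL = 47.2 units
Stage 2: 11 mL/hr × 9 hr = 99 mL → 99 mL × 1 units/mL = 99 units
Total = 47.2 + 99 = 146.2 units

146 units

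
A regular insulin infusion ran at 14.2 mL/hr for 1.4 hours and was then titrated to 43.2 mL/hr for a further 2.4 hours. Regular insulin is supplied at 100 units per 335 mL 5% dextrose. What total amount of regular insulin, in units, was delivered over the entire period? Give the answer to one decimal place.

36.9 units

Concentration = 100 units ÷ 335 mL = 0.2985075 units/mL
Stage 1: 14.2 mL/hr × 1.4 hr = 19.88 mL → 19.88 mL × 0.2985075 units/mL = 5.934328 units
Stage 2: 43.2 mL/hr × 2.4 hr = 103.68 mL → 103.68 mL × 0.2985075 units/mL = 30.94925 units
Total = 5.934328 + 30.94925 = 36.88358 units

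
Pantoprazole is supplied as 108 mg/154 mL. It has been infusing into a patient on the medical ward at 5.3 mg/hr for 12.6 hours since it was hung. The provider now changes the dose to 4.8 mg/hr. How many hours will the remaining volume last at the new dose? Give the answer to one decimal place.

Initial rate:
Concentration = 108 mg ÷ 154 mL = 0.7012987 mg/mL
Rate = 5.3 mg/hr ÷ 0.7012987 mg/mL = 7.557407 mL/hr
Volume infused so far = 7.557407 mL/hr × 12.6 hr = 95.22333 mL
Volume remaining = 154 − 95.22333 = 58.77667 mL
New rate:
Rate = 4.8 mg/hr ÷ 0.7012987 mg/mL = 6.844444 mL/hr
Time remaining = 58.77667 mL ÷ 6.844444 mL/hr = 8.5875 hr

8.6 hours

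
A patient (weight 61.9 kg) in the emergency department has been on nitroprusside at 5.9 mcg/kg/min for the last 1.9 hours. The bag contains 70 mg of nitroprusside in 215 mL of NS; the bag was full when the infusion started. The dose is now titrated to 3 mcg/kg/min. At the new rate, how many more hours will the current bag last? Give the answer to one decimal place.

2.5 hours

Initial rate:
Dose = 5.9 mcg/kg/min × 61.9 kg = 365.21 mcg/min
365.21 mcg/min × 60 min/hr = 21912.6 mcg/hr
Concentration = 70 mg ÷ 215 mL = 0.3255814 mg/mL = 325.5814 mcg/mL
Rate = 21912.6 mcg/hr ÷ 325.5814 mcg/mL = 67.30299 mL/hr
Volume infused so far = 67.30299 mL/hr × 1.9 hr = 127.8757 mL
Volume remaining = 215 − 127.8757 = 87.12433 mL
New rate:
Dose = 3 mcg/kg/min × 61.9 kg = 185.7 mcg/min
185.7 mcg/min × 60 min/hr = 11142 mcg/hr
Rate = 11142 mcg/hr ÷ 325.5814 mcg/mL = 34.22186 mL/hr
Time remaining = 87.12433 mL ÷ 34.22186 mL/hr = 2.545868 hr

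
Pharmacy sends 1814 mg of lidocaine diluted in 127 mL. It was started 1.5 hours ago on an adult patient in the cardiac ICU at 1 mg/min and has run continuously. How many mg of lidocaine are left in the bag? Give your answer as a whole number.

1724 mg

1 mg/min × 60 min/hr = 60 mg/hr
Concentration = 1814 mg ÷ 127 mL = 14.28346 mg/mL
Rate = 60 mg/hr ÷ 14.28346 mg/mL = 4.200662 mL/hr
Volume infused = 4.200662 mL/hr × 1.5 hr = 6.300992 mL
Volume remaining = 127 − 6.300992 = 120.699 mL
Drug remaining = 120.699 mL × 14.28346 mg/mL = 1724 mg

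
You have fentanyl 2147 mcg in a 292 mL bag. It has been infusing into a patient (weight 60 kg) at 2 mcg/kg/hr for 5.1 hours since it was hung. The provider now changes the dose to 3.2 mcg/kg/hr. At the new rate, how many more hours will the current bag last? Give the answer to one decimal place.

8.0 hours

Initial rate:
Dose = 2 mcg/kg/hr × 60 kg = 120 mcg/hr
Concentration = 2147 mcg ÷ 292 mL = 7.35274 mcg/mL
Rate = 120 mcg/hr ÷ 7.35274 mcg/mL = 16.32045 mL/hr
Volume infused so far = 16.32045 mL/hr × 5.1 hr = 83.23428 mL
Volume remaining = 292 − 83.23428 = 208.7657 mL
New rate:
Dose = 3.2 mcg/kg/hr × 60 kg = 192 mcg/hr
Rate = 192 mcg/hr ÷ 7.35274 mcg/mL = 26.11272 mL/hr
Time remaining = 208.7657 mL ÷ 26.11272 mL/hr = 7.994792 hr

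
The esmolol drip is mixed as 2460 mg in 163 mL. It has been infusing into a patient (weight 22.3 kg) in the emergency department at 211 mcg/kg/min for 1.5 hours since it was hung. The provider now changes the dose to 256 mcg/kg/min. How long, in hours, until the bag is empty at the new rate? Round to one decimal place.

5.9 hours

Initial rate:
Dose = 211 mcg/kg/min × 22.3 kg = 4705.3 mcg/min
4705.3 mcg/min × 60 min/hr = 282318 mcg/hr
Concentration = 2460 mg ÷ 163 mL = 15.09202 mg/mL = 15092.02 mcg/mL
Rate = 282318 mcg/hr ÷ 15092.02 mcg/mL = 18.70644 mL/hr
Volume infused so far = 18.70644 mL/hr × 1.5 hr = 28.05965 mL
Volume remaining = 163 − 28.05965 = 134.9403 mL
New rate:
Dose = 256 mcg/kg/min × 22.3 kg = 5708.8 mcg/min
5708.8 mcg/min × 60 min/hr = 342528 mcg/hr
Rate = 342528 mcg/hr ÷ 15092.02 mcg/mL = 22.69596 mL/hr
Time remaining = 134.9403 mL ÷ 22.69596 mL/hr = 5.945566 hr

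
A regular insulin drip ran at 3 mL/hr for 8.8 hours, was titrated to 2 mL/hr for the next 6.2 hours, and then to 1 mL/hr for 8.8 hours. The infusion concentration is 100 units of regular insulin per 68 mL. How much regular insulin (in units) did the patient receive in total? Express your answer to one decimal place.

70.0 units

Concentration = 100 units ÷ 68 mL = 1.470588 units/mL
Stage 1: 3 mL/hr × 8.8 hr = 26.4 mL → 26.4 mL × 1.470588 units/mL = 38.82353 units
Stage 2: 2 mL/hr × 6.2 hr = 12.4 mL → 12.4 mL × 1.470588 units/mL = 18.23529 units
Stage 3: 1 mL/hr × 8.8 hr = 8.8 mL → 8.8 mL × 1.470588 units/mL = 12.94118 units
Total = 38.82353 + 18.23529 + 12.94118 = 70 units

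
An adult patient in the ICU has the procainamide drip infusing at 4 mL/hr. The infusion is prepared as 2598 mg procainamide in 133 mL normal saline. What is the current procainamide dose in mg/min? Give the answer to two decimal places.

1.30 mg/min

Concentration = 2598 mg ÷ 133 mL = 19.53383 mg/mL
Drug rate = 4 mL/hr × 19.53383 mg/mL = 78.13534 mg/hr
78.13534 mg/hr ÷ 60 min/hr = 1.302256 mg/min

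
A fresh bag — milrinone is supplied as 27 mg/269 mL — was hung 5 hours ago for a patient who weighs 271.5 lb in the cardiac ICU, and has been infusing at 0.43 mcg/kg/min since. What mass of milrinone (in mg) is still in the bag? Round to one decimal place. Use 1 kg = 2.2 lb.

Weight = 271.5 lb ÷ 2.2 lb/kg = 123.4091 kg
Dose = 0.43 mcg/kg/min × 123.4091 kg = 53.06591 mcg/min
53.06591 mcg/min × 60 min/hr = 3183.955 mcg/hr
Concentration = 27 mg ÷ 269 mL = 0.1003717 mg/mL = 100.3717 mcg/mL
Rate = 3183.955 mcg/hr ÷ 100.3717 mcg/mL = 31.72162 mL/hr
Volume infused = 31.72162 mL/hr × 5 hr = 158.6081 mL
Volume remaining = 269 − 158.6081 = 110.3919 mL
Drug remaining = 110.3919 mL × 100.3717 mcg/mL = 11080.23 mcg = 11.08023 mg

11.1 mg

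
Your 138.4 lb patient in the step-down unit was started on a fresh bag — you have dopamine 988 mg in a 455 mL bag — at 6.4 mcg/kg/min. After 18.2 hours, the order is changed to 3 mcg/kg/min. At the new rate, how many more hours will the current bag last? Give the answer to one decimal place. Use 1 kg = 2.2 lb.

48.4 hours

Initial rate:
Weight = 138.4 lb ÷ 2.2 lb/kg = 62.90909 kg
Dose = 6.4 mcg/kg/min × 62.90909 kg = 402.6182 mcg/min
402.6182 mcg/min × 60 min/hr = 24157.09 mcg/hr
Concentration = 988 mg ÷ 455 mL = 2.171429 mg/mL = 2171.429 mcg/mL
Rate = 24157.09 mcg/hr ÷ 2171.429 mcg/mL = 11.12498 mL/hr
Volume infused so far = 11.12498 mL/hr × 18.2 hr = 202.4746 mL
Volume remaining = 455 − 202.4746 = 252.5254 mL
New rate:
Dose = 3 mcg/kg/min × 62.90909 kg = 188.7273 mcg/min
188.7273 mcg/min × 60 min/hr = 11323.64 mcg/hr
Rate = 11323.64 mcg/hr ÷ 2171.429 mcg/mL = 5.214833 mL/hr
Time remaining = 252.5254 mL ÷ 5.214833 mL/hr = 48.42446 hr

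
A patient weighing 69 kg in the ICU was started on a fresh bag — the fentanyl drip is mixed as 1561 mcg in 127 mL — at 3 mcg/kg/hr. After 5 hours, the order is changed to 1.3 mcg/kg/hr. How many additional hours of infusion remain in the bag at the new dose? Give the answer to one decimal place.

Initial rate:
Dose = 3 mcg/kg/hr × 69 kg = 207 mcg/hr
Concentration = 1561 mcg ÷ 127 mL = 12.29134 mcg/mL
Rate = 207 mcg/hr ÷ 12.29134 mcg/mL = 16.84113 mL/hr
Volume infused so far = 16.84113 mL/hr × 5 hr = 84.20564 mL
Volume remaining = 127 − 84.20564 = 42.79436 mL
New rate:
Dose = 1.3 mcg/kg/hr × 69 kg = 89.7 mcg/hr
Rate = 89.7 mcg/hr ÷ 12.29134 mcg/mL = 7.297822 mL/hr
Time remaining = 42.79436 mL ÷ 7.297822 mL/hr = 5.863991 hr

5.9 hours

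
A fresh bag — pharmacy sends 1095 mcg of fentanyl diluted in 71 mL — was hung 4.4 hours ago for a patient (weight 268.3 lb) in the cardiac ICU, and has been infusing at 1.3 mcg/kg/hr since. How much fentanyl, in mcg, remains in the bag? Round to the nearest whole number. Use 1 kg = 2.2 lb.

397 mcg

Weight = 268.3 lb ÷ 2.2 lb/kg = 121.9545 kg
Dose = 1.3 mcg/kg/hr × 121.9545 kg = 158.5409 mcg/hr
Concentration = 1095 mcg ÷ 71 mL = 15.42254 mcg/mL
Rate = 158.5409 mcg/hr ÷ 15.42254 mcg/mL = 10.27982 mL/hr
Volume infused = 10.27982 mL/hr × 4.4 hr = 45.23121 mL
Volume remaining = 71 − 45.23121 = 25.76879 mL
Drug remaining = 25.76879 mL × 15.42254 mcg/mL = 397.42 mcg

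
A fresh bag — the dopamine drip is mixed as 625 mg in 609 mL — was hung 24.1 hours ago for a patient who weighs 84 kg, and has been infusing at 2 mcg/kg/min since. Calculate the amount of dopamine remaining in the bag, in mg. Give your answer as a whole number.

382 mg

Dose = 2 mcg/kg/min × 84 kg = 168 mcg/min
168 mcg/min × 60 min/hr = 10080 mcg/hr
Concentration = 625 mg ÷ 609 mL = 1.026273 mg/mL = 1026.273 mcg/mL
Rate = 10080 mcg/hr ÷ 1026.273 mcg/mL = 9.821952 mL/hr
Volume infused = 9.821952 mL/hr × 24.1 hr = 236.709 mL
Volume remaining = 609 − 236.709 = 372.291 mL
Drug remaining = 372.291 mL × 1026.273 mcg/mL = 382072 mcg = 382.072 mg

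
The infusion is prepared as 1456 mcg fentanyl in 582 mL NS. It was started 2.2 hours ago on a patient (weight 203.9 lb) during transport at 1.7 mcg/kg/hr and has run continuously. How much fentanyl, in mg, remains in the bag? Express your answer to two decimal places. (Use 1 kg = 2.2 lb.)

Weight = 203.9 lb ÷ 2.2 lb/kg = 92.68182 kg
Dose = 1.7 mcg/kg/hr × 92.68182 kg = 157.5591 mcg/hr
Concentration = 1456 mcg ÷ 582 mL = 2.501718 mcg/mL
Rate = 157.5591 mcg/hr ÷ 2.501718 mcg/mL = 62.98035 mL/hr
Volume infused = 62.98035 mL/hr × 2.2 hr = 138.5568 mL
Volume remaining = 582 − 138.5568 = 443.4432 mL
Drug remaining = 443.4432 mL × 2.501718 mcg/mL = 1109.37 mcg = 1.10937 mg

1.11 mg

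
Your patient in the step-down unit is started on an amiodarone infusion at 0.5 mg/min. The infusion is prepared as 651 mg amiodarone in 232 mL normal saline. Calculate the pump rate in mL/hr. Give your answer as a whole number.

0.5 mg/min × 60 min/hr = 30 mg/hr
Concentration = 651 mg ÷ 232 mL = 2.806034 mg/mL
Rate = 30 mg/hr ÷ 2.806034 mg/mL = 10.69124 mL/hr

11 mL/hr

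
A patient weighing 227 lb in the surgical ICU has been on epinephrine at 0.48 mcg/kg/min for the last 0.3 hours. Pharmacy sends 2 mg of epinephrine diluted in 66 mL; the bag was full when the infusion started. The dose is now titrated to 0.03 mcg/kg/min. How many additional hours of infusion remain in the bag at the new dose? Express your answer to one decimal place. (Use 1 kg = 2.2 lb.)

Initial rate:
Weight = 227 lb ÷ 2.2 lb/kg = 103.1818 kg
Dose = 0.48 mcg/kg/min × 103.1818 kg = 49.52727 mcg/min
49.52727 mcg/min × 60 min/hr = 2971.636 mcg/hr
Concentration = 2 mg ÷ 66 mL = 0.03030303 mg/mL = 30.30303 mcg/mL
Rate = 2971.636 mcg/hr ÷ 30.30303 mcg/mL = 98.064 mL/hr
Volume infused so far = 98.064 mL/hr × 0.3 hr = 29.4192 mL
Volume remaining = 66 − 29.4192 = 36.5808 mL
New rate:
Dose = 0.03 mcg/kg/min × 103.1818 kg = 3.095455 mcg/min
3.095455 mcg/min × 60 min/hr = 185.7273 mcg/hr
Rate = 185.7273 mcg/hr ÷ 30.30303 mcg/mL = 6.129 mL/hr
Time remaining = 36.5808 mL ÷ 6.129 mL/hr = 5.968478 hr

6.0 hours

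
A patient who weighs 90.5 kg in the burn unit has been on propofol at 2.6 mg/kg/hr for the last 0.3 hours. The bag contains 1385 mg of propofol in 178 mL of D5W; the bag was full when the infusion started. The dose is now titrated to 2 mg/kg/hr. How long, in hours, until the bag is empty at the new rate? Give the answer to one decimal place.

7.3 hours

Initial rate:
Dose = 2.6 mg/kg/hr × 90.5 kg = 235.3 mg/hr
Concentration = 1385 mg ÷ 178 mL = 7.780899 mg/mL
Rate = 235.3 mg/hr ÷ 7.780899 mg/mL = 30.24072 mL/hr
Volume infused so far = 30.24072 mL/hr × 0.3 hr = 9.072217 mL
Volume remaining = 178 − 9.072217 = 168.9278 mL
New rate:
Dose = 2 mg/kg/hr × 90.5 kg = 181 mg/hr
Rate = 181 mg/hr ÷ 7.780899 mg/mL = 23.26209 mL/hr
Time remaining = 168.9278 mL ÷ 23.26209 mL/hr = 7.261934 hr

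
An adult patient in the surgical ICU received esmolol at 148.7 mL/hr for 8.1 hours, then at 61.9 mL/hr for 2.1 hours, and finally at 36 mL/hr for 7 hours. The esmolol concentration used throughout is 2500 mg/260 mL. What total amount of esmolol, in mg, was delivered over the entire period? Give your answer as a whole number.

15254 mg

Concentration = 2500 mg ÷ 260 mL = 9.615385 mg/mL
Stage 1: 148.7 mL/hr × 8.1 hr = 1204.47 mL → 1204.47 mL × 9.615385 mg/mL = 11581.44 mg
Stage 2: 61.9 mL/hr × 2.1 hr = 129.99 mL → 129.99 mL × 9.615385 mg/mL = 1249.904 mg
Stage 3: 36 mL/hr × 7 hr = 252 mL → 252 mL × 9.615385 mg/mL = 2423.077 mg
Total = 11581.44 + 1249.904 + 2423.077 = 15254.42 mg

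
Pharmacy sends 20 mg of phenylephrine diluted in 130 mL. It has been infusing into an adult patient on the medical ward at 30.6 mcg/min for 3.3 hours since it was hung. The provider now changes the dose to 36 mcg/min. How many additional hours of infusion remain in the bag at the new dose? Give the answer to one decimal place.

Initial rate:
30.6 mcg/min × 60 min/hr = 1836 mcg/hr
Concentration = 20 mg ÷ 130 mL = 0.1538462 mg/mL = 153.8462 mcg/mL
Rate = 1836 mcg/hr ÷ 153.8462 mcg/mL = 11.934 mL/hr
Volume infused so far = 11.934 mL/hr × 3.3 hr = 39.3822 mL
Volume remaining = 130 − 39.3822 = 90.6178 mL
New rate:
36 mcg/min × 60 min/hr = 2160 mcg/hr
Rate = 2160 mcg/hr ÷ 153.8462 mcg/mL = 14.04 mL/hr
Time remaining = 90.6178 mL ÷ 14.04 mL/hr = 6.454259 hr

6.5 hours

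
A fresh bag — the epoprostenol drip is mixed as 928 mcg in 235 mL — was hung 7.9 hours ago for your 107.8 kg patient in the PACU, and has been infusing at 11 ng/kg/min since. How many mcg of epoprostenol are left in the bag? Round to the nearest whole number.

366 mcg

Dose = 11 ng/kg/min × 107.8 kg = 1185.8 ng/min
1185.8 ng/min × 60 min/hr = 71148 ng/hr
Concentration = 928 mcg ÷ 235 mL = 3.948936 mcg/mL = 3948.936 ng/mL
Rate = 71148 ng/hr ÷ 3948.936 ng/mL = 18.017 mL/hr
Volume infused = 18.017 mL/hr × 7.9 hr = 142.3343 mL
Volume remaining = 235 − 142.3343 = 92.66567 mL
Drug remaining = 92.66567 mL × 3948.936 ng/mL = 365930.8 ng = 365.9308 mcg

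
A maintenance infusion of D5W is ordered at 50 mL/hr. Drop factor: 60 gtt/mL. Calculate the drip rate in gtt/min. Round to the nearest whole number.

50 gtt/min

50 mL/hr ÷ 60 min/hr = 0.8333333 mL/min
0.8333333 mL/min × 60 gtt/mL = 50 gtt/min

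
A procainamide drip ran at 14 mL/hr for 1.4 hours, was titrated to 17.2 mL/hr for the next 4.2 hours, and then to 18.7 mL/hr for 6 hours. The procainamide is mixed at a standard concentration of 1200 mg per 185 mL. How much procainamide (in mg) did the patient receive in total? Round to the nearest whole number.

Concentration = 1200 mg ÷ 185 mL = 6.486486 mg/mL
Stage 1: 14 mL/hr × 1.4 hr = 19.6 mL → 19.6 mL × 6.486486 mg/mL = 127.1351 mg
Stage 2: 17.2 mL/hr × 4.2 hr = 72.24 mL → 72.24 mL × 6.486486 mg/mL = 468.5838 mg
Stage 3: 18.7 mL/hr × 6 hr = 112.2 mL → 112.2 mL × 6.486486 mg/mL = 727.7838 mg
Total = 127.1351 + 468.5838 + 727.7838 = 1323.503 mg

1324 mg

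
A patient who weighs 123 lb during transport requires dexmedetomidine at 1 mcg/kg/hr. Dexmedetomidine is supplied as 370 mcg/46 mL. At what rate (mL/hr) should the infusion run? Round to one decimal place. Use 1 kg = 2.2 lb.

7.0 mL/hr

Weight = 123 lb ÷ 2.2 lb/kg = 55.90909 kg
Dose = 1 mcg/kg/hr × 55.90909 kg = 55.90909 mcg/hr
Concentration = 370 mcg ÷ 46 mL = 8.043478 mcg/mL
Rate = 55.90909 mcg/hr ÷ 8.043478 mcg/mL = 6.95086 mL/hr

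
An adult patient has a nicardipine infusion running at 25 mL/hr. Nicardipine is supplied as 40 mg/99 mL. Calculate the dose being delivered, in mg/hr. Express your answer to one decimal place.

Concentration = 40 mg ÷ 99 mL = 0.4040404 mg/mL
Drug rate = 25 mL/hr × 0.4040404 mg/mL = 10.10101 mg/hr

10.1 mg/hr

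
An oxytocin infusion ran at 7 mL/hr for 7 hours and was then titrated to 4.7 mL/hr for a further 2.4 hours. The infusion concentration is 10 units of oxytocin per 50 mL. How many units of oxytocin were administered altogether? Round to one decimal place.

12.1 units

Concentration = 10 units ÷ 50 mL = 0.2 units/mL
Stage 1: 7 mL/hr × 7 hr = 49 mL → 49 mL × 0.2 units/mL = 9.8 units
Stage 2: 4.7 mL/hr × 2.4 hr = 11.28 mL → 11.28 mL × 0.2 units/mL = 2.256 units
Total = 9.8 + 2.256 = 12.056 units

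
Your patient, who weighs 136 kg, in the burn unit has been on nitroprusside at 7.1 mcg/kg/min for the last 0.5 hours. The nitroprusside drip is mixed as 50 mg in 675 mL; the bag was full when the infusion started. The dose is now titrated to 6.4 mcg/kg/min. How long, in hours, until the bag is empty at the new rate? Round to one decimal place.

Initial rate:
Dose = 7.1 mcg/kg/min × 136 kg = 965.6 mcg/min
965.6 mcg/min × 60 min/hr = 57936 mcg/hr
Concentration = 50 mg ÷ 675 mL = 0.07407407 mg/mL = 74.07407 mcg/mL
Rate = 57936 mcg/hr ÷ 74.07407 mcg/mL = 782.136 mL/hr
Volume infused so far = 782.136 mL/hr × 0.5 hr = 391.068 mL
Volume remaining = 675 − 391.068 = 283.932 mL
New rate:
Dose = 6.4 mcg/kg/min × 136 kg = 870.4 mcg/min
870.4 mcg/min × 60 min/hr = 52224 mcg/hr
Rate = 52224 mcg/hr ÷ 74.07407 mcg/mL = 705.024 mL/hr
Time remaining = 283.932 mL ÷ 705.024 mL/hr = 0.4027267 hr

0.4 hours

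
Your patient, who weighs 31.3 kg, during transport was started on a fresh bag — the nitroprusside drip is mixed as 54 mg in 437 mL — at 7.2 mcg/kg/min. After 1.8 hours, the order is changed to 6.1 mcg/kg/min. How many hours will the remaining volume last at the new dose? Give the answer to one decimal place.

2.6 hours

Initial rate:
Dose = 7.2 mcg/kg/min × 31.3 kg = 225.36 mcg/min
225.36 mcg/min × 60 min/hr = 13521.6 mcg/hr
Concentration = 54 mg ÷ 437 mL = 0.1235698 mg/mL = 123.5698 mcg/mL
Rate = 13521.6 mcg/hr ÷ 123.5698 mcg/mL = 109.4248 mL/hr
Volume infused so far = 109.4248 mL/hr × 1.8 hr = 196.9646 mL
Volume remaining = 437 − 196.9646 = 240.0354 mL
New rate:
Dose = 6.1 mcg/kg/min × 31.3 kg = 190.93 mcg/min
190.93 mcg/min × 60 min/hr = 11455.8 mcg/hr
Rate = 11455.8 mcg/hr ÷ 123.5698 mcg/mL = 92.70712 mL/hr
Time remaining = 240.0354 mL ÷ 92.70712 mL/hr = 2.589179 hr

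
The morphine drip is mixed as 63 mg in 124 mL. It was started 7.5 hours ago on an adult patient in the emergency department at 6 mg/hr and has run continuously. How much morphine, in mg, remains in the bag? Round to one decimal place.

Concentration = 63 mg ÷ 124 mL = 0.5080645 mg/mL
Rate = 6 mg/hr ÷ 0.5080645 mg/mL = 11.80952 mL/hr
Volume infused = 11.80952 mL/hr × 7.5 hr = 88.57143 mL
Volume remaining = 124 − 88.57143 = 35.42857 mL
Drug remaining = 35.42857 mL × 0.5080645 mg/mL = 18 mg

18.0 mg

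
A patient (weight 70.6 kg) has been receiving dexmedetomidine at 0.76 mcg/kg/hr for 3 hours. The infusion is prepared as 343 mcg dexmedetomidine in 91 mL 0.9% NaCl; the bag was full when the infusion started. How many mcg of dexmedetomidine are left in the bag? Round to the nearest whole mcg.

182 mcg

Dose = 0.76 mcg/kg/hr × 70.6 kg = 53.656 mcg/hr
Concentration = 343 mcg ÷ 91 mL = 3.769231 mcg/mL
Rate = 53.656 mcg/hr ÷ 3.769231 mcg/mL = 14.23527 mL/hr
Volume infused = 14.23527 mL/hr × 3 hr = 42.7058 mL
Volume remaining = 91 − 42.7058 = 48.2942 mL
Drug remaining = 48.2942 mL × 3.769231 mcg/mL = 182.032 mcg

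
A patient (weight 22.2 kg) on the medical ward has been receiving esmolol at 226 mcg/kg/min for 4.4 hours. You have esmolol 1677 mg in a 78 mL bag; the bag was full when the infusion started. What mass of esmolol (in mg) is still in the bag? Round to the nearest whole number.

352 mg

Dose = 226 mcg/kg/min × 22.2 kg = 5017.2 mcg/min
5017.2 mcg/min × 60 min/hr = 301032 mcg/hr
Concentration = 1677 mg ÷ 78 mL = 21.5 mg/mL = 21500 mcg/mL
Rate = 301032 mcg/hr ÷ 21500 mcg/mL = 14.00149 mL/hr
Volume infused = 14.00149 mL/hr × 4.4 hr = 61.60655 mL
Volume remaining = 78 − 61.60655 = 16.39345 mL
Drug remaining = 16.39345 mL × 21500 mcg/mL = 352459.2 mcg = 352.4592 mg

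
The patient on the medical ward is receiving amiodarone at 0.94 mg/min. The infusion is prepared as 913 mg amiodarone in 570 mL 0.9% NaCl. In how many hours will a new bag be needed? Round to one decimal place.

16.2 hours

0.94 mg/min × 60 min/hr = 56.4 mg/hr
Concentration = 913 mg ÷ 570 mL = 1.601754 mg/mL
Rate = 56.4 mg/hr ÷ 1.601754 mg/mL = 35.21139 mL/hr
Duration = 570 mL ÷ 35.21139 mL/hr = 16.18794 hr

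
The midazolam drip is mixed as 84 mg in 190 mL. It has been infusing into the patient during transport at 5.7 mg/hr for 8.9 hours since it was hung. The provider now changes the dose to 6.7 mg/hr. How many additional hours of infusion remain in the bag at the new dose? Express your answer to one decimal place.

Initial rate:
Concentration = 84 mg ÷ 190 mL = 0.4421053 mg/mL
Rate = 5.7 mg/hr ÷ 0.4421053 mg/mL = 12.89286 mL/hr
Volume infused so far = 12.89286 mL/hr × 8.9 hr = 114.7464 mL
Volume remaining = 190 − 114.7464 = 75.25357 mL
New rate:
Rate = 6.7 mg/hr ÷ 0.4421053 mg/mL = 15.15476 mL/hr
Time remaining = 75.25357 mL ÷ 15.15476 mL/hr = 4.965672 hr

5.0 hours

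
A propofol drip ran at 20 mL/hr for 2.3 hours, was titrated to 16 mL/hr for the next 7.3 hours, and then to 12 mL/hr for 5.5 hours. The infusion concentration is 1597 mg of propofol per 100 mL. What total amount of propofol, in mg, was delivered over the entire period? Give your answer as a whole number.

Concentration = 1597 mg ÷ 100 mL = 15.97 mg/mL
Stage 1: 20 mL/hr × 2.3 hr = 46 mL → 46 mL × 15.97 mg/mL = 734.62 mg
Stage 2: 16 mL/hr × 7.3 hr = 116.8 mL → 116.8 mL × 15.97 mg/mL = 1865.296 mg
Stage 3: 12 mL/hr × 5.5 hr = 66 mL → 66 mL × 15.97 mg/mL = 1054.02 mg
Total = 734.62 + 1865.296 + 1054.02 = 3653.936 mg

3654 mg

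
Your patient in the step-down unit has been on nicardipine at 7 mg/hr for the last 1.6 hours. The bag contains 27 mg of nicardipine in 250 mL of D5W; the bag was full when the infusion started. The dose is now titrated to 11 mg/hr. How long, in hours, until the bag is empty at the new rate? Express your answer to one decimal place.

1.4 hours

Initial rate:
Concentration = 27 mg ÷ 250 mL = 0.108 mg/mL
Rate = 7 mg/hr ÷ 0.108 mg/mL = 64.81481 mL/hr
Volume infused so far = 64.81481 mL/hr × 1.6 hr = 103.7037 mL
Volume remaining = 250 − 103.7037 = 146.2963 mL
New rate:
Rate = 11 mg/hr ÷ 0.108 mg/mL = 101.8519 mL/hr
Time remaining = 146.2963 mL ÷ 101.8519 mL/hr = 1.436364 hr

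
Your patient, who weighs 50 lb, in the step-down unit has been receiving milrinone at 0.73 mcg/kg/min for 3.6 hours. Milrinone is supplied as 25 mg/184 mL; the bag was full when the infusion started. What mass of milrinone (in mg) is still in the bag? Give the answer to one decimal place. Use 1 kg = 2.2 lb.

21.4 mg

Weight = 50 lb ÷ 2.2 lb/kg = 22.72727 kg
Dose = 0.73 mcg/kg/min × 22.72727 kg = 16.59091 mcg/min
16.59091 mcg/min × 60 min/hr = 995.4545 mcg/hr
Concentration = 25 mg ÷ 184 mL = 0.1358696 mg/mL = 135.8696 mcg/mL
Rate = 995.4545 mcg/hr ÷ 135.8696 mcg/mL = 7.326545 mL/hr
Volume infused = 7.326545 mL/hr × 3.6 hr = 26.37556 mL
Volume remaining = 184 − 26.37556 = 157.6244 mL
Drug remaining = 157.6244 mL × 135.8696 mcg/mL = 21416.36 mcg = 21.41636 mg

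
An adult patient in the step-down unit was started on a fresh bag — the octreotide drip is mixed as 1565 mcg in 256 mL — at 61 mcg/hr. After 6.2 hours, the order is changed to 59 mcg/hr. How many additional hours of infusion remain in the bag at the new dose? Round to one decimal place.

20.1 hours

Initial rate:
Concentration = 1565 mcg ÷ 256 mL = 6.113281 mcg/mL
Rate = 61 mcg/hr ÷ 6.113281 mcg/mL = 9.978275 mL/hr
Volume infused so far = 9.978275 mL/hr × 6.2 hr = 61.8653 mL
Volume remaining = 256 − 61.8653 = 194.1347 mL
New rate:
Rate = 59 mcg/hr ÷ 6.113281 mcg/mL = 9.651118 mL/hr
Time remaining = 194.1347 mL ÷ 9.651118 mL/hr = 20.11525 hr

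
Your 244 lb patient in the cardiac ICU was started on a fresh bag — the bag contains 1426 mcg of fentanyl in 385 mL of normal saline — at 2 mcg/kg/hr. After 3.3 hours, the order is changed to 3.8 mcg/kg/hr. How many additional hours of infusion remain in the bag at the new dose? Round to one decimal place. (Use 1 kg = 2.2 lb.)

1.6 hours

Initial rate:
Weight = 244 lb ÷ 2.2 lb/kg = 110.9091 kg
Dose = 2 mcg/kg/hr × 110.9091 kg = 221.8182 mcg/hr
Concentration = 1426 mcg ÷ 385 mL = 3.703896 mcg/mL
Rate = 221.8182 mcg/hr ÷ 3.703896 mcg/mL = 59.8878 mL/hr
Volume infused so far = 59.8878 mL/hr × 3.3 hr = 197.6297 mL
Volume remaining = 385 − 197.6297 = 187.3703 mL
New rate:
Dose = 3.8 mcg/kg/hr × 110.9091 kg = 421.4545 mcg/hr
Rate = 421.4545 mcg/hr ÷ 3.703896 mcg/mL = 113.7868 mL/hr
Time remaining = 187.3703 mL ÷ 113.7868 mL/hr = 1.646678 hr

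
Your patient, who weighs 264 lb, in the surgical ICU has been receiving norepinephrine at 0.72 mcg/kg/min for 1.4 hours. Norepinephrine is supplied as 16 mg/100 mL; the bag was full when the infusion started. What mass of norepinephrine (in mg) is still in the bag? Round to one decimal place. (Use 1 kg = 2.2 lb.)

8.7 mg

Weight = 264 lb ÷ 2.2 lb/kg = 120 kg
Dose = 0.72 mcg/kg/min × 120 kg = 86.4 mcg/min
86.4 mcg/min × 60 min/hr = 5184 mcg/hr
Concentration = 16 mg ÷ 100 mL = 0.16 mg/mL = 160 mcg/mL
Rate = 5184 mcg/hr ÷ 160 mcg/mL = 32.4 mL/hr
Volume infused = 32.4 mL/hr × 1.4 hr = 45.36 mL
Volume remaining = 100 − 45.36 = 54.64 mL
Drug remaining = 54.64 mL × 160 mcg/mL = 8742.4 mcg = 8.7424 mg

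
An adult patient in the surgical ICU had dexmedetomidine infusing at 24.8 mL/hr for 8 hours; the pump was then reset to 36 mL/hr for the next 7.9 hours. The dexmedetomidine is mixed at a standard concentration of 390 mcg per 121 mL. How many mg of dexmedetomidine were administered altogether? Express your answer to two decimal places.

Concentration = 390 mcg ÷ 121 mL = 3.22314 mcg/mL
Stage 1: 24.8 mL/hr × 8 hr = 198.4 mL → 198.4 mL × 3.22314 mcg/mL = 639.4711 mcg
Stage 2: 36 mL/hr × 7.9 hr = 284.4 mL → 284.4 mL × 3.22314 mcg/mL = 916.6612 mcg
Total = 639.4711 + 916.6612 = 1556.132 mcg = 1.556132 mg

1.56 mg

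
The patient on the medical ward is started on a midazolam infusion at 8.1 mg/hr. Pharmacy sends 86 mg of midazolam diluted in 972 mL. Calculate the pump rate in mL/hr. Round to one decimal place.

Concentration = 86 mg ÷ 972 mL = 0.08847737 mg/mL
Rate = 8.1 mg/hr ÷ 0.08847737 mg/mL = 91.54884 mL/hr

91.5 mL/hr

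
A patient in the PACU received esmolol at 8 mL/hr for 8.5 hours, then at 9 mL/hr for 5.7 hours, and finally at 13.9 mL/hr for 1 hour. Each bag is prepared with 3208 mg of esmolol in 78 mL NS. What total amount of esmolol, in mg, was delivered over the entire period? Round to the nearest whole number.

Concentration = 3208 mg ÷ 78 mL = 41.12821 mg/mL
Stage 1: 8 mL/hr × 8.5 hr = 68 mL → 68 mL × 41.12821 mg/mL = 2796.718 mg
Stage 2: 9 mL/hr × 5.7 hr = 51.3 mL → 51.3 mL × 41.12821 mg/mL = 2109.877 mg
Stage 3: 13.9 mL/hr × 1 hr = 13.9 mL → 13.9 mL × 41.12821 mg/mL = 571.6821 mg
Total = 2796.718 + 2109.877 + 571.6821 = 5478.277 mg

5478 mg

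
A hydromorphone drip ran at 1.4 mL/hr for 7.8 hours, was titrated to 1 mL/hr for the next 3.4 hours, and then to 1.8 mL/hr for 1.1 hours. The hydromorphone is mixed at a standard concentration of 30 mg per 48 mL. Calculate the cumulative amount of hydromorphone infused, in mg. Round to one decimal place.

Concentration = 30 mg ÷ 48 mL = 0.625 mg/mL
Stage 1: 1.4 mL/hr × 7.8 hr = 10.92 mL → 10.92 mL × 0.625 mg/mL = 6.825 mg
Stage 2: 1 mL/hr × 3.4 hr = 3.4 mL → 3.4 mL × 0.625 mg/mL = 2.125 mg
Stage 3: 1.8 mL/hr × 1.1 hr = 1.98 mL → 1.98 mL × 0.625 mg/mL = 1.2375 mg
Total = 6.825 + 2.125 + 1.2375 = 10.1875 mg

10.2 mg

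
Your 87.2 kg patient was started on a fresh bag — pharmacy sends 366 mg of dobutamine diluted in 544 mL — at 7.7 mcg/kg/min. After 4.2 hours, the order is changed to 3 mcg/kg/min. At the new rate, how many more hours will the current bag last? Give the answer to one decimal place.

12.5 hours

Initial rate:
Dose = 7.7 mcg/kg/min × 87.2 kg = 671.44 mcg/min
671.44 mcg/min × 60 min/hr = 40286.4 mcg/hr
Concentration = 366 mg ÷ 544 mL = 0.6727941 mg/mL = 672.7941 mcg/mL
Rate = 40286.4 mcg/hr ÷ 672.7941 mcg/mL = 59.87924 mL/hr
Volume infused so far = 59.87924 mL/hr × 4.2 hr = 251.4928 mL
Volume remaining = 544 − 251.4928 = 292.5072 mL
New rate:
Dose = 3 mcg/kg/min × 87.2 kg = 261.6 mcg/min
261.6 mcg/min × 60 min/hr = 15696 mcg/hr
Rate = 15696 mcg/hr ÷ 672.7941 mcg/mL = 23.32957 mL/hr
Time remaining = 292.5072 mL ÷ 23.32957 mL/hr = 12.53804 hr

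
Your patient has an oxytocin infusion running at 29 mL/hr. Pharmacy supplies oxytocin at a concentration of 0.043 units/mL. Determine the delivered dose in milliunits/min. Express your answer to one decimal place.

20.8 milliunits/min

Concentration = 0.043 units/mL = 43 milliunits/mL
Drug rate = 29 mL/hr × 43 milliunits/mL = 1247 milliunits/hr
1247 milliunits/hr ÷ 60 min/hr = 20.78333 milliunits/min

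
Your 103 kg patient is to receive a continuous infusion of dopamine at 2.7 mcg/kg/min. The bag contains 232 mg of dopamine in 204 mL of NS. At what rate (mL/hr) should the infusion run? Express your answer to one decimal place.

14.7 mL/hr

Dose = 2.7 mcg/kg/min × 103 kg = 278.1 mcg/min
278.1 mcg/min × 60 min/hr = 16686 mcg/hr
Concentration = 232 mg ÷ 204 mL = 1.137255 mg/mL = 1137.255 mcg/mL
Rate = 16686 mcg/hr ÷ 1137.255 mcg/mL = 14.67217 mL/hr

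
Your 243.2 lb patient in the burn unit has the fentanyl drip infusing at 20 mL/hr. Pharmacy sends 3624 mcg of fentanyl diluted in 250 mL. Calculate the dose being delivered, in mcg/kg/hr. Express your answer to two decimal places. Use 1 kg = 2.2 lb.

2.62 mcg/kg/hr

Weight = 243.2 lb ÷ 2.2 lb/kg = 110.5455 kg
Concentration = 3624 mcg ÷ 250 mL = 14.496 mcg/mL
Drug rate = 20 mL/hr × 14.496 mcg/mL = 289.92 mcg/hr
289.92 mcg/hr ÷ 110.5455 kg = 2.622632 mcg/kg/hr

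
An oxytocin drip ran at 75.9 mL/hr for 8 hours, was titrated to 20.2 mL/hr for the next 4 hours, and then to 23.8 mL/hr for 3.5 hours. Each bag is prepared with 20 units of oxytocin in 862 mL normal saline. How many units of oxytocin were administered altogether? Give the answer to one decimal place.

17.9 units

Concentration = 20 units ÷ 862 mL = 0.02320186 units/mL
Stage 1: 75.9 mL/hr × 8 hr = 607.2 mL → 607.2 mL × 0.02320186 units/mL = 14.08817 units
Stage 2: 20.2 mL/hr × 4 hr = 80.8 mL → 80.8 mL × 0.02320186 units/mL = 1.87471 units
Stage 3: 23.8 mL/hr × 3.5 hr = 83.3 mL → 83.3 mL × 0.02320186 units/mL = 1.932715 units
Total = 14.08817 + 1.87471 + 1.932715 = 17.89559 units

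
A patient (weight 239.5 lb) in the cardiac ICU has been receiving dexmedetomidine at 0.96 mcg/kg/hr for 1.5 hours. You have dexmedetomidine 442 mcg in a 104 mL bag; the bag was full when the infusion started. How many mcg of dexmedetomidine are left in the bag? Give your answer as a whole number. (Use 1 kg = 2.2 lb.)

285 mcg

Weight = 239.5 lb ÷ 2.2 lb/kg = 108.8636 kg
Dose = 0.96 mcg/kg/hr × 108.8636 kg = 104.5091 mcg/hr
Concentration = 442 mcg ÷ 104 mL = 4.25 mcg/mL
Rate = 104.5091 mcg/hr ÷ 4.25 mcg/mL = 24.59037 mL/hr
Volume infused = 24.59037 mL/hr × 1.5 hr = 36.88556 mL
Volume remaining = 104 − 36.88556 = 67.11444 mL
Drug remaining = 67.11444 mL × 4.25 mcg/mL = 285.2364 mcg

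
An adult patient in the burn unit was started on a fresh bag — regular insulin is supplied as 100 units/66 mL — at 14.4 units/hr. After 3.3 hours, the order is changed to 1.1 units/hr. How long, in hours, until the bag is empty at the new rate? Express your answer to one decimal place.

Initial rate:
Concentration = 100 units ÷ 66 mL = 1.515152 units/mL
Rate = 14.4 units/hr ÷ 1.515152 units/mL = 9.504 mL/hr
Volume infused so far = 9.504 mL/hr × 3.3 hr = 31.3632 mL
Volume remaining = 66 − 31.3632 = 34.6368 mL
New rate:
Rate = 1.1 units/hr ÷ 1.515152 units/mL = 0.726 mL/hr
Time remaining = 34.6368 mL ÷ 0.726 mL/hr = 47.70909 hr

47.7 hours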